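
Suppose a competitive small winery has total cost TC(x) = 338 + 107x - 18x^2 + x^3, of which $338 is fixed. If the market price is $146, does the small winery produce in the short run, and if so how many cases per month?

Strip out fixed cost: VC = 107x - 18x^2 + x^3. Then AVC = 107 - 18x + x^2 and MC = 107 - 36x + 3x^2.
AVC hits its minimum where MC = AVC, at x = 9, giving min AVC = 107 - 18·9 + 9^2 = $26.
Since P = $146 ≥ min AVC = $26, price covers variable cost and the firm should produce.
Set P = MC: 146 = 107 - 36x + 3x^2 → -39 - 36x + 3x^2 = 0. The roots are x = -1 and x = 13; the profit-maximizing output is on the rising part of MC, so x* = 13.
Check: AVC at x = 13 is $42 ≤ P, so revenue covers variable cost.
Profit = P·x − TC = 146·13 − 884 = $1014.

Produce at x = 13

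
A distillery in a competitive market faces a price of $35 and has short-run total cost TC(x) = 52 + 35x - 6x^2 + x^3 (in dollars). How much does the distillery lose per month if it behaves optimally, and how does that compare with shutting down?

Profit = -$20 at x = 4

AVC = 35 - 6x + x^2; min AVC = $26 at x = 3. Since P = $35 ≥ min AVC, the firm produces.
MC = 35 - 12x + 3x^2. Setting P = MC and taking the root on the rising branch gives x* = 4.
TR = 35·4 = 140. TC = 52 + 108 = 160. Profit = 140 − 160 = -$20.
By producing, the firm covers all variable cost plus $32 of fixed cost; shutting down would lose the full $52.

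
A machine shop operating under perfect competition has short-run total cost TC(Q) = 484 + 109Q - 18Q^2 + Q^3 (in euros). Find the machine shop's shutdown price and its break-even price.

Shutdown price = €28; break-even price = €76

AVC = 109 - 18Q + Q^2; minimized at Q = 9, giving min AVC = €28. That is the shutdown price.
ATC = 484/Q + 109 - 18Q + Q^2. Setting dATC/dQ = −484/Q^2 − 18 + 2Q = 0 gives Q = 11 (since 2·11^3 − 18·11^2 = 484).
min ATC = 484/11 + 109 − 18·11 + 11^2 = €76. That is the break-even price.
Between these two prices the firm operates at a loss; above €76 it earns a profit.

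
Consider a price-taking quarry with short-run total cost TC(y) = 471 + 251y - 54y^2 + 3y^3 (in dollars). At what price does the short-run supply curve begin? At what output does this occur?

The firm shuts down when price falls below the minimum of average variable cost. AVC = VC/y = 251 - 54y + 3y^2.
dAVC/dy = -54 + 6y = 0 gives y = 9. min AVC = 251 - 54·9 + 3·9^2 = 8.
The firm shuts down for any P below $8.

$8 per unit, at y = 9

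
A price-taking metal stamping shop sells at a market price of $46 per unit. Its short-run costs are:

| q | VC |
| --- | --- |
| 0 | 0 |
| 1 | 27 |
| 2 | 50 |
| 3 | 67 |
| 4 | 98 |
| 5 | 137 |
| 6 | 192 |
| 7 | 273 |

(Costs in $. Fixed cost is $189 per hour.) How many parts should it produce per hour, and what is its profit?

q = 5; profit = -$96

Compute π = P·q − TC at each output: q=0: -189; q=1: -170; q=2: -147; q=3: -118; q=4: -103; q=5: -96; q=6: -105; q=7: -140.
Profit is maximized at q = 5. AVC there is 137/5 = $27.40 ≤ P, so producing beats shutting down (which would give -$189).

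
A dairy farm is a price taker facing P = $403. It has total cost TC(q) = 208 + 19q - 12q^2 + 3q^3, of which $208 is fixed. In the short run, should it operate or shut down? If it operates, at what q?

Produce at q = 8

From TC, MC = TC'(q) = 19 - 24q + 9q^2 and AVC = VC/q = 19 - 12q + 3q^2.
AVC hits its minimum where MC = AVC, at q = 2, giving min AVC = 19 - 12·2 + 3·2^2 = $7.
P = $403 exceeds min AVC = $7, so the firm stays open.
Set P = MC: 403 = 19 - 24q + 9q^2 → -384 - 24q + 9q^2 = 0. The roots are q = -16/3 and q = 8; the profit-maximizing output is on the rising part of MC, so q* = 8.
Check: AVC at q = 8 is $115 ≤ P, so revenue covers variable cost.
Profit = P·q − TC = 403·8 − 1128 = $2096.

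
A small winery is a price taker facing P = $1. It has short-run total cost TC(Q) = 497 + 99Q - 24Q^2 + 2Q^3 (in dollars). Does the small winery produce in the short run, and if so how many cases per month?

Strip out fixed cost: VC = 99Q - 24Q^2 + 2Q^3. Then AVC = 99 - 24Q + 2Q^2 and MC = 99 - 48Q + 6Q^2.
AVC hits its minimum where MC = AVC, at Q = 6, giving min AVC = 99 - 24·6 + 2·6^2 = $27.
P = $1 lies below min AVC = $27; no output level covers variable cost.
Shutting down limits the loss to fixed cost, $497.

Shut down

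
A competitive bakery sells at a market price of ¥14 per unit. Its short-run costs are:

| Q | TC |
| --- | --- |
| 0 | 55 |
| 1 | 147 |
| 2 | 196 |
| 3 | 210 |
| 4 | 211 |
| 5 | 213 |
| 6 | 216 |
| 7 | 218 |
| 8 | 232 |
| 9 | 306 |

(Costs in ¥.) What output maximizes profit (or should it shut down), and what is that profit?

Q = 0 (shut down); profit = -¥55

Tabulate TR − TC: Q=0: -55; Q=1: -133; Q=2: -168; Q=3: -168; Q=4: -155; Q=5: -143; Q=6: -132; Q=7: -120; Q=8: -120; Q=9: -180.
Profit is highest at Q = 0. Equivalently, the lowest AVC in the table is 177/8 ≈ ¥22.12 at Q = 8, and P = ¥14 falls below it — price never covers variable cost, so the firm shuts down and loses only its fixed cost.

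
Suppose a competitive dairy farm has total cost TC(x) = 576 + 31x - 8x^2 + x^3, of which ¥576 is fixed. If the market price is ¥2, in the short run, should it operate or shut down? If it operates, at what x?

Strip out fixed cost: VC = 31x - 8x^2 + x^3. Then AVC = 31 - 8x + x^2 and MC = 31 - 16x + 3x^2.
AVC hits its minimum where MC = AVC, at x = 4, giving min AVC = 31 - 8·4 + 4^2 = ¥15.
P = ¥2 lies below min AVC = ¥15; no output level covers variable cost.
Best response: produce nothing and absorb the ¥576 fixed cost.

Shut down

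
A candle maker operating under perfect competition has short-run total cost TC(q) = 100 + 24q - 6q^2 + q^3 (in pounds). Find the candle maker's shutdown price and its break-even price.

AVC = 24 - 6q + q^2; minimized at q = 3, giving min AVC = £15. That is the shutdown price.
ATC = 100/q + 24 - 6q + q^2. Setting dATC/dq = −100/q^2 − 6 + 2q = 0 gives q = 5 (since 2·5^3 − 6·5^2 = 100).
min ATC = 100/5 + 24 − 6·5 + 5^2 = £39. That is the break-even price.
Between these two prices the firm operates at a loss; above £39 it earns a profit.

Shutdown price = £15; break-even price = £39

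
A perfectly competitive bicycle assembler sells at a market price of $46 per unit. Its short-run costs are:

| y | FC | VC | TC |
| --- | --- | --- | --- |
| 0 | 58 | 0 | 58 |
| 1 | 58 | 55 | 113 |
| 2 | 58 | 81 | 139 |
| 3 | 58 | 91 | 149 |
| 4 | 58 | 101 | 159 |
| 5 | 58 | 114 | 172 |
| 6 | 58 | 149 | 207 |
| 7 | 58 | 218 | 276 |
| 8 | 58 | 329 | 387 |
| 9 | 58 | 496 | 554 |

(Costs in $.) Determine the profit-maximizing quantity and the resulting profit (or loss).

Profit at each row (π = 46y − TC): y=0: -58; y=1: -67; y=2: -47; y=3: -11; y=4: 25; y=5: 58; y=6: 69; y=7: 46; y=8: -19; y=9: -140.
Profit is maximized at y = 6. AVC there is 149/6 = $24.83 ≤ P, so producing beats shutting down (which would give -$58).

y = 6; profit = $69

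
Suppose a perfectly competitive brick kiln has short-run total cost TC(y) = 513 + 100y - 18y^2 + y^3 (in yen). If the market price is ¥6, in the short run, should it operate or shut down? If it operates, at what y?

Shut down

Variable cost is VC = 100y - 18y^2 + y^3, so AVC = VC/y = 100 - 18y + y^2 and MC = dTC/dy = 100 - 36y + 3y^2.
The AVC parabola has its vertex at y = 18/2 = 9, where AVC = 100 - 18·9 + 9^2 = ¥19.
P = ¥6 lies below min AVC = ¥19; no output level covers variable cost.
Best response: produce nothing and absorb the ¥513 fixed cost.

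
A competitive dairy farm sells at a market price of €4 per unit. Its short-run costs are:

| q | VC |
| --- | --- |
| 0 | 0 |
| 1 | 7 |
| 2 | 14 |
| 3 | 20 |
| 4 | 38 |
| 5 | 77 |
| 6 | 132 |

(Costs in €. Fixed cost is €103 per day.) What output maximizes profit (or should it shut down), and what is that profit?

Tabulate TR − TC: q=0: -103; q=1: -106; q=2: -109; q=3: -111; q=4: -125; q=5: -160; q=6: -211.
Profit is highest at q = 0. Equivalently, the lowest AVC in the table is 20/3 ≈ €6.67 at q = 3, and P = €4 falls below it — price never covers variable cost, so the firm shuts down and loses only its fixed cost.

q = 0 (shut down); profit = -€103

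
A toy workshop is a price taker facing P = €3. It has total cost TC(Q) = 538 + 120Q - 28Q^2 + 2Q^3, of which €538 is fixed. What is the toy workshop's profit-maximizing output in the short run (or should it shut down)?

Shut down

Strip out fixed cost: VC = 120Q - 28Q^2 + 2Q^3. Then AVC = 120 - 28Q + 2Q^2 and MC = 120 - 56Q + 6Q^2.
The AVC parabola has its vertex at Q = 28/4 = 7, where AVC = 120 - 28·7 + 2·7^2 = €22.
P = €3 lies below min AVC = €22; no output level covers variable cost.
Best response: produce nothing and absorb the €538 fixed cost.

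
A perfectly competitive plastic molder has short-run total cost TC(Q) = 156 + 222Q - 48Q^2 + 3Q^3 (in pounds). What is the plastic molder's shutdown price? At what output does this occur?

The firm shuts down when price falls below the minimum of average variable cost. AVC = VC/Q = 222 - 48Q + 3Q^2.
At the minimum of AVC, MC = AVC. MC = 222 - 96Q + 9Q^2; setting MC = AVC gives 6Q^2 - 48Q = 0, so Q = 8. min AVC = 30.
For P < £30 the firm produces nothing.

£30 per unit, at Q = 8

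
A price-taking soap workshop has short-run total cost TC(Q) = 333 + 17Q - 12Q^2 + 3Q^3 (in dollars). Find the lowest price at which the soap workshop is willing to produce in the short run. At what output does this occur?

Short-run supply begins at min AVC. From VC = 17Q - 12Q^2 + 3Q^3, AVC = 17 - 12Q + 3Q^2.
dAVC/dQ = -12 + 6Q = 0 gives Q = 2. min AVC = 17 - 12·2 + 3·2^2 = 5.
So the shutdown price is $5.

$5 per unit, at Q = 2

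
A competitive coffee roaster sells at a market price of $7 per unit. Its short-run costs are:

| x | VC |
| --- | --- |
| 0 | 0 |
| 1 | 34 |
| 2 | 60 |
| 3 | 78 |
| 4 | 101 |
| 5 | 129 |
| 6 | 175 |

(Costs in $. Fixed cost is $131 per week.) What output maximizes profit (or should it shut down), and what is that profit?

Tabulate TR − TC: x=0: -131; x=1: -158; x=2: -177; x=3: -188; x=4: -204; x=5: -225; x=6: -264.
Profit is highest at x = 0. Equivalently, the lowest AVC in the table is 101/4 ≈ $25.25 at x = 4, and P = $7 falls below it — price never covers variable cost, so the firm shuts down and loses only its fixed cost.

x = 0 (shut down); profit = -$131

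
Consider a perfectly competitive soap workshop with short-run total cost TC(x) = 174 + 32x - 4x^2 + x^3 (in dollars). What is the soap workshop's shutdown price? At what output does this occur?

$28 per unit, at x = 2

Short-run supply begins at min AVC. From VC = 32x - 4x^2 + x^3, AVC = 32 - 4x + x^2.
dAVC/dx = -4 + 2x = 0 gives x = 2. min AVC = 32 - 4·2 + 2^2 = 28.
For P < $28 the firm produces nothing.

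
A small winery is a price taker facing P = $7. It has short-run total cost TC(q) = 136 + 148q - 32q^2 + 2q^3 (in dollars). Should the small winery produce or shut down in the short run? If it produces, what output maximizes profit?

Variable cost is VC = 148q - 32q^2 + 2q^3, so AVC = VC/q = 148 - 32q + 2q^2 and MC = dTC/dq = 148 - 64q + 6q^2.
AVC hits its minimum where MC = AVC, at q = 8, giving min AVC = 148 - 32·8 + 2·8^2 = $20.
P = $7 lies below min AVC = $20; no output level covers variable cost.
Shutting down limits the loss to fixed cost, $136.

Shut down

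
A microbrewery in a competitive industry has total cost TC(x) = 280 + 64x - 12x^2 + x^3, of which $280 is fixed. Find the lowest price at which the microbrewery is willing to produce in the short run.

The firm shuts down when price falls below the minimum of average variable cost. AVC = VC/x = 64 - 12x + x^2.
At the minimum of AVC, MC = AVC. MC = 64 - 24x + 3x^2; setting MC = AVC gives 2x^2 - 12x = 0, so x = 6. min AVC = 28.
For P < $28 the firm produces nothing.

$28 per unit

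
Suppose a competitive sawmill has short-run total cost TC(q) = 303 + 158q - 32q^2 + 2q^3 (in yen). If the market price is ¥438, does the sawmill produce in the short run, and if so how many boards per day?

Produce at q = 14

Strip out fixed cost: VC = 158q - 32q^2 + 2q^3. Then AVC = 158 - 32q + 2q^2 and MC = 158 - 64q + 6q^2.
AVC is minimized where dAVC/dq = -32 + 4q = 0, at q = 8; min AVC = 158 - 32·8 + 2·8^2 = ¥30.
P = ¥438 exceeds min AVC = ¥30, so the firm stays open.
P = MC gives -280 - 64q + 6q^2 = 0, with roots -10/3 and 14. Take the larger (rising MC): q* = 14.
Check: AVC at q = 14 is ¥102 ≤ P, so revenue covers variable cost.
Profit = P·q − TC = 438·14 − 1731 = ¥4401.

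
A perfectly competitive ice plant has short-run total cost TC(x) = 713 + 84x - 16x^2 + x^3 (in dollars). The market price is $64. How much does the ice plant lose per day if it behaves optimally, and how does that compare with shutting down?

Profit = -$313 at x = 10

AVC = 84 - 16x + x^2; min AVC = $20 at x = 8. Since P = $64 ≥ min AVC, the firm produces.
With MC = 84 - 32x + 3x^2, P = MC on the upward-sloping part at x* = 10.
TR = 64·10 = 640. TC = 713 + 240 = 953. Profit = 640 − 953 = -$313.
That loss of $313 beats the $713 the firm would lose by shutting down; producing recovers $400 of fixed cost.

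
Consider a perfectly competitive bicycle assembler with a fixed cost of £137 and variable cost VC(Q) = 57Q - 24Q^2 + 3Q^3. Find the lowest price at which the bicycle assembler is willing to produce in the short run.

£9 per unit

The firm shuts down when price falls below the minimum of average variable cost. AVC = VC/Q = 57 - 24Q + 3Q^2.
dAVC/dQ = -24 + 6Q = 0 gives Q = 4. min AVC = 57 - 24·4 + 3·4^2 = 9.
For P < £9 the firm produces nothing.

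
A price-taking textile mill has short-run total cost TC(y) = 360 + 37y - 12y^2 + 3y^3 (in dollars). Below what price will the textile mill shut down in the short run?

$25 per unit

The firm shuts down when price falls below the minimum of average variable cost. AVC = VC/y = 37 - 12y + 3y^2.
At the minimum of AVC, MC = AVC. MC = 37 - 24y + 9y^2; setting MC = AVC gives 6y^2 - 12y = 0, so y = 2. min AVC = 25.
The firm shuts down for any P below $25.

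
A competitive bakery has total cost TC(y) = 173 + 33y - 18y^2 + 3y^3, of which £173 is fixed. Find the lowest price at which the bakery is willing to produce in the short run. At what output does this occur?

Short-run supply begins at min AVC. From VC = 33y - 18y^2 + 3y^3, AVC = 33 - 18y + 3y^2.
dAVC/dy = -18 + 6y = 0 gives y = 3. min AVC = 33 - 18·3 + 3·3^2 = 6.
For P < £6 the firm produces nothing.

£6 per unit, at y = 3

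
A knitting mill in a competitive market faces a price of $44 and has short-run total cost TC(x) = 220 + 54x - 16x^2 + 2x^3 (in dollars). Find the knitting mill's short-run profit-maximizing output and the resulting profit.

AVC = 54 - 16x + 2x^2 has its minimum $22 at x = 4; price $44 clears that bar, so the firm operates.
With MC = 54 - 32x + 6x^2, P = MC on the upward-sloping part at x* = 5.
TR = 44·5 = 220. TC = 220 + 120 = 340. Profit = 220 − 340 = -$120.
By producing, the firm covers all variable cost plus $100 of fixed cost; shutting down would lose the full $220.

Profit = -$120 at x = 5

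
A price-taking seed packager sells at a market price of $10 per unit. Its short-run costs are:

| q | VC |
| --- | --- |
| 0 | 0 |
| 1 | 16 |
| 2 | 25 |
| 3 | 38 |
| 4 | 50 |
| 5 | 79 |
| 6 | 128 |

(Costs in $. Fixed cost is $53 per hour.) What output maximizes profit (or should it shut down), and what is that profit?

Tabulate TR − TC: q=0: -53; q=1: -59; q=2: -58; q=3: -61; q=4: -63; q=5: -82; q=6: -121.
Profit is highest at q = 0. Equivalently, the lowest AVC in the table is 25/2 ≈ $12.50 at q = 2, and P = $10 falls below it — price never covers variable cost, so the firm shuts down and loses only its fixed cost.

q = 0 (shut down); profit = -$53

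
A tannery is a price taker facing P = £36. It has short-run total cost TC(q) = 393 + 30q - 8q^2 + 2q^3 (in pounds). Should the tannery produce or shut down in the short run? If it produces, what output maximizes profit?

Strip out fixed cost: VC = 30q - 8q^2 + 2q^3. Then AVC = 30 - 8q + 2q^2 and MC = 30 - 16q + 6q^2.
AVC hits its minimum where MC = AVC, at q = 2, giving min AVC = 30 - 8·2 + 2·2^2 = £22.
P = £36 exceeds min AVC = £22, so the firm stays open.
P = MC gives -6 - 16q + 6q^2 = 0, with roots -1/3 and 3. Take the larger (rising MC): q* = 3.
Check: AVC at q = 3 is £24 ≤ P, so revenue covers variable cost.
Profit = P·q − TC = 36·3 − 465 = -£357, a loss, but smaller than the £393 fixed cost the firm would lose by shutting down.

Produce at q = 3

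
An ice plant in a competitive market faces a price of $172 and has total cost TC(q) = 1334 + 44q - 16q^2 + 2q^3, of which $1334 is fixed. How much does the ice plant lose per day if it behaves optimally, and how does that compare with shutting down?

Profit = -$310 at q = 8

AVC = 44 - 16q + 2q^2; min AVC = $12 at q = 4. Since P = $172 ≥ min AVC, the firm produces.
With MC = 44 - 32q + 6q^2, P = MC on the upward-sloping part at q* = 8.
TR = 172·8 = 1376. TC = 1334 + 352 = 1686. Profit = 1376 − 1686 = -$310.
By producing, the firm covers all variable cost plus $1024 of fixed cost; shutting down would lose the full $1334.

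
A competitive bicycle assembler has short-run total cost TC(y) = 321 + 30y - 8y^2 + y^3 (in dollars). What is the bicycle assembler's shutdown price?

$14 per unit

The firm shuts down when price falls below the minimum of average variable cost. AVC = VC/y = 30 - 8y + y^2.
At the minimum of AVC, MC = AVC. MC = 30 - 16y + 3y^2; setting MC = AVC gives 2y^2 - 8y = 0, so y = 4. min AVC = 14.
For P < $14 the firm produces nothing.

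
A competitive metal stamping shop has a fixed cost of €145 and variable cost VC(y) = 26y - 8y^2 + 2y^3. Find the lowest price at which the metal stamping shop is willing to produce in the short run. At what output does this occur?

The shutdown price is the minimum of AVC. VC = 26y - 8y^2 + 2y^3, so AVC = 26 - 8y + 2y^2.
At the minimum of AVC, MC = AVC. MC = 26 - 16y + 6y^2; setting MC = AVC gives 4y^2 - 8y = 0, so y = 2. min AVC = 18.
So the shutdown price is €18.

€18 per unit, at y = 2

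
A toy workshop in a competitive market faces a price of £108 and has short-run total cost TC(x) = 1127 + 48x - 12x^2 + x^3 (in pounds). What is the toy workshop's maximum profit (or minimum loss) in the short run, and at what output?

AVC = 48 - 12x + x^2; min AVC = £12 at x = 6. Since P = £108 ≥ min AVC, the firm produces.
With MC = 48 - 24x + 3x^2, P = MC on the upward-sloping part at x* = 10.
TR = 108·10 = 1080. TC = 1127 + 280 = 1407. Profit = 1080 − 1407 = -£327.
By producing, the firm covers all variable cost plus £800 of fixed cost; shutting down would lose the full £1127.

Profit = -£327 at x = 10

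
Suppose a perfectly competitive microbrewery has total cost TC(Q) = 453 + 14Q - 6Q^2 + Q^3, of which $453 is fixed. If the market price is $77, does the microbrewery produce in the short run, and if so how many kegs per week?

Produce at Q = 7

Variable cost is VC = 14Q - 6Q^2 + Q^3, so AVC = VC/Q = 14 - 6Q + Q^2 and MC = dTC/dQ = 14 - 12Q + 3Q^2.
AVC hits its minimum where MC = AVC, at Q = 3, giving min AVC = 14 - 6·3 + 3^2 = $5.
P = $77 exceeds min AVC = $5, so the firm stays open.
Solving P = MC: -63 - 12Q + 3Q^2 = 0 ⇒ Q = -3 or 7. On the upward-sloping branch, Q* = 7.
Check: AVC at Q = 7 is $21 ≤ P, so revenue covers variable cost.
Profit = P·Q − TC = 77·7 − 600 = -$61, a loss, but smaller than the $453 fixed cost the firm would lose by shutting down.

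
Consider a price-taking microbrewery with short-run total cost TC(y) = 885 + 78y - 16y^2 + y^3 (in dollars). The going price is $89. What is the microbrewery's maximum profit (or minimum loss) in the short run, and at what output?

Profit = -$159 at y = 11

AVC = 78 - 16y + y^2; min AVC = $14 at y = 8. Since P = $89 ≥ min AVC, the firm produces.
MC = 78 - 32y + 3y^2. Setting P = MC and taking the root on the rising branch gives y* = 11.
TR = 89·11 = 979. TC = 885 + 253 = 1138. Profit = 979 − 1138 = -$159.
That loss of $159 beats the $885 the firm would lose by shutting down; producing recovers $726 of fixed cost.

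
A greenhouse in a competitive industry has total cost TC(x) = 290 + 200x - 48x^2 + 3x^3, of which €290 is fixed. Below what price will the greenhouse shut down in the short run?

€8 per unit

Short-run supply begins at min AVC. From VC = 200x - 48x^2 + 3x^3, AVC = 200 - 48x + 3x^2.
dAVC/dx = -48 + 6x = 0 gives x = 8. min AVC = 200 - 48·8 + 3·8^2 = 8.
For P < €8 the firm produces nothing.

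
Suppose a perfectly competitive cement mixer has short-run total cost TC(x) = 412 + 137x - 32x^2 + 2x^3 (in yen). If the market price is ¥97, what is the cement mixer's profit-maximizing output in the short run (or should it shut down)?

Strip out fixed cost: VC = 137x - 32x^2 + 2x^3. Then AVC = 137 - 32x + 2x^2 and MC = 137 - 64x + 6x^2.
AVC is minimized where dAVC/dx = -32 + 4x = 0, at x = 8; min AVC = 137 - 32·8 + 2·8^2 = ¥9.
Because ¥97 ≥ ¥9, revenue can cover variable cost; the firm operates.
Solving P = MC: 40 - 64x + 6x^2 = 0 ⇒ x = 2/3 or 10. On the upward-sloping branch, x* = 10.
Check: AVC at x = 10 is ¥17 ≤ P, so revenue covers variable cost.
Profit = P·x − TC = 97·10 − 582 = ¥388.

Produce at x = 10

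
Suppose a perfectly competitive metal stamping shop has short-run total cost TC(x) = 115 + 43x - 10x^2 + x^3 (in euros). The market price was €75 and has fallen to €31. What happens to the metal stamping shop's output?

Output falls from 8 to 6

MC = 43 - 20x + 3x^2; the shutdown threshold is min AVC = €18 (at x = 5).
At P = €75 ≥ min AVC, set P = MC on the rising branch: x = 8.
At P = €31 ≥ min AVC, set P = MC: x = 6. The firm stays open but cuts output.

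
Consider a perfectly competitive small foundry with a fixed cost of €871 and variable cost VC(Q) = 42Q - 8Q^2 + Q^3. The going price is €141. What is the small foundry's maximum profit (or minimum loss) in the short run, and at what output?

AVC = 42 - 8Q + Q^2 has its minimum €26 at Q = 4; price €141 clears that bar, so the firm operates.
MC = 42 - 16Q + 3Q^2. Setting P = MC and taking the root on the rising branch gives Q* = 9.
TR = 141·9 = 1269. TC = 871 + 459 = 1330. Profit = 1269 − 1330 = -€61.
Shutting down would mean losing the fixed cost of €871, so operating at a loss of €61 is better by €810.

Profit = -€61 at Q = 9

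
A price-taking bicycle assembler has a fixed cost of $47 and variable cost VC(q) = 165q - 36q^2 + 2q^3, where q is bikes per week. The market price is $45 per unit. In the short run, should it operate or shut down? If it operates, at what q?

Variable cost is VC = 165q - 36q^2 + 2q^3, so AVC = VC/q = 165 - 36q + 2q^2 and MC = dTC/dq = 165 - 72q + 6q^2.
AVC is minimized where dAVC/dq = -36 + 4q = 0, at q = 9; min AVC = 165 - 36·9 + 2·9^2 = $3.
P = $45 exceeds min AVC = $3, so the firm stays open.
P = MC gives 120 - 72q + 6q^2 = 0, with roots 2 and 10. Take the larger (rising MC): q* = 10.
Check: AVC at q = 10 is $5 ≤ P, so revenue covers variable cost.
Profit = P·q − TC = 45·10 − 97 = $353.

Produce at q = 10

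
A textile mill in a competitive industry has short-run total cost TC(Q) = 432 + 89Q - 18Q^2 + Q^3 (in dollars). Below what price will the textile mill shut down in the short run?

$8 per unit

Short-run supply begins at min AVC. From VC = 89Q - 18Q^2 + Q^3, AVC = 89 - 18Q + Q^2.
dAVC/dQ = -18 + 2Q = 0 gives Q = 9. min AVC = 89 - 18·9 + 9^2 = 8.
The firm shuts down for any P below $8.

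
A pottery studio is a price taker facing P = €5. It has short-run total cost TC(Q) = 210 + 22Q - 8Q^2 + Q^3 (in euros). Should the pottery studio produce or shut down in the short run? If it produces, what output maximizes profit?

Variable cost is VC = 22Q - 8Q^2 + Q^3, so AVC = VC/Q = 22 - 8Q + Q^2 and MC = dTC/dQ = 22 - 16Q + 3Q^2.
AVC hits its minimum where MC = AVC, at Q = 4, giving min AVC = 22 - 8·4 + 4^2 = €6.
Since P = €5 < min AVC = €6, price fails to cover variable cost at any output.
Shutting down limits the loss to fixed cost, €210.

Shut down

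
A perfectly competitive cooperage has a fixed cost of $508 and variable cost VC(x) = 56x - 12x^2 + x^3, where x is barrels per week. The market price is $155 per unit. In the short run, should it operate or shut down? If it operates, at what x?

Produce at x = 11

Variable cost is VC = 56x - 12x^2 + x^3, so AVC = VC/x = 56 - 12x + x^2 and MC = dTC/dx = 56 - 24x + 3x^2.
The AVC parabola has its vertex at x = 12/2 = 6, where AVC = 56 - 12·6 + 6^2 = $20.
P = $155 exceeds min AVC = $20, so the firm stays open.
P = MC gives -99 - 24x + 3x^2 = 0, with roots -3 and 11. Take the larger (rising MC): x* = 11.
Check: AVC at x = 11 is $45 ≤ P, so revenue covers variable cost.
Profit = P·x − TC = 155·11 − 1003 = $702.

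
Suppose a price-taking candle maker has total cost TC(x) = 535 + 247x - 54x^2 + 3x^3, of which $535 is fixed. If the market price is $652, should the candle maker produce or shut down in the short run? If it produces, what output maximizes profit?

Produce at x = 15

Strip out fixed cost: VC = 247x - 54x^2 + 3x^3. Then AVC = 247 - 54x + 3x^2 and MC = 247 - 108x + 9x^2.
AVC hits its minimum where MC = AVC, at x = 9, giving min AVC = 247 - 54·9 + 3·9^2 = $4.
Because $652 ≥ $4, revenue can cover variable cost; the firm operates.
Solving P = MC: -405 - 108x + 9x^2 = 0 ⇒ x = -3 or 15. On the upward-sloping branch, x* = 15.
Check: AVC at x = 15 is $112 ≤ P, so revenue covers variable cost.
Profit = P·x − TC = 652·15 − 2215 = $7565.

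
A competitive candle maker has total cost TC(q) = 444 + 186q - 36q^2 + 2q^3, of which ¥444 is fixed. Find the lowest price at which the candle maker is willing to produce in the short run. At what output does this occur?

¥24 per unit, at q = 9

Short-run supply begins at min AVC. From VC = 186q - 36q^2 + 2q^3, AVC = 186 - 36q + 2q^2.
At the minimum of AVC, MC = AVC. MC = 186 - 72q + 6q^2; setting MC = AVC gives 4q^2 - 36q = 0, so q = 9. min AVC = 24.
For P < ¥24 the firm produces nothing.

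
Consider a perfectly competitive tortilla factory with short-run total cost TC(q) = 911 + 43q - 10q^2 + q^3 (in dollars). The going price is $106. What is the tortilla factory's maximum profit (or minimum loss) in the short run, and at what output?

AVC = 43 - 10q + q^2 has its minimum $18 at q = 5; price $106 clears that bar, so the firm operates.
MC = 43 - 20q + 3q^2. Setting P = MC and taking the root on the rising branch gives q* = 9.
TR = 106·9 = 954. TC = 911 + 306 = 1217. Profit = 954 − 1217 = -$263.
Shutting down would mean losing the fixed cost of $911, so operating at a loss of $263 is better by $648.

Profit = -$263 at q = 9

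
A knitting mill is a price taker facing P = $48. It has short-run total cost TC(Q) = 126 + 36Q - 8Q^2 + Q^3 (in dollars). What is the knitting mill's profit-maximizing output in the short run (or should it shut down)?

Produce at Q = 6

Strip out fixed cost: VC = 36Q - 8Q^2 + Q^3. Then AVC = 36 - 8Q + Q^2 and MC = 36 - 16Q + 3Q^2.
AVC is minimized where dAVC/dQ = -8 + 2Q = 0, at Q = 4; min AVC = 36 - 8·4 + 4^2 = $20.
Since P = $48 ≥ min AVC = $20, price covers variable cost and the firm should produce.
Set P = MC: 48 = 36 - 16Q + 3Q^2 → -12 - 16Q + 3Q^2 = 0. The roots are Q = -2/3 and Q = 6; the profit-maximizing output is on the rising part of MC, so Q* = 6.
Check: AVC at Q = 6 is $24 ≤ P, so revenue covers variable cost.
Profit = P·Q − TC = 48·6 − 270 = $18.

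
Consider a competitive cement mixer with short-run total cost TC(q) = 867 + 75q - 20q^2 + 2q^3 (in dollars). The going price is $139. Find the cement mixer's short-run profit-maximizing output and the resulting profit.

AVC = 75 - 20q + 2q^2 has its minimum $25 at q = 5; price $139 clears that bar, so the firm operates.
With MC = 75 - 40q + 6q^2, P = MC on the upward-sloping part at q* = 8.
TR = 139·8 = 1112. TC = 867 + 344 = 1211. Profit = 1112 − 1211 = -$99.
That loss of $99 beats the $867 the firm would lose by shutting down; producing recovers $768 of fixed cost.

Profit = -$99 at q = 8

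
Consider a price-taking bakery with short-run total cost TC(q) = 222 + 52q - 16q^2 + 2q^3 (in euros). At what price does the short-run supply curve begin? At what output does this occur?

€20 per unit, at q = 4

Short-run supply begins at min AVC. From VC = 52q - 16q^2 + 2q^3, AVC = 52 - 16q + 2q^2.
At the minimum of AVC, MC = AVC. MC = 52 - 32q + 6q^2; setting MC = AVC gives 4q^2 - 16q = 0, so q = 4. min AVC = 20.
The firm shuts down for any P below €20.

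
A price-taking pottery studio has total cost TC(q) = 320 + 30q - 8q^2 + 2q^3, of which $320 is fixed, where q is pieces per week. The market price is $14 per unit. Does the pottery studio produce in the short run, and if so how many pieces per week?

From TC, MC = TC'(q) = 30 - 16q + 6q^2 and AVC = VC/q = 30 - 8q + 2q^2.
AVC hits its minimum where MC = AVC, at q = 2, giving min AVC = 30 - 8·2 + 2·2^2 = $22.
With P < min AVC ($14 < $22), every unit sold adds to the loss.
Best response: produce nothing and absorb the $320 fixed cost.

Shut down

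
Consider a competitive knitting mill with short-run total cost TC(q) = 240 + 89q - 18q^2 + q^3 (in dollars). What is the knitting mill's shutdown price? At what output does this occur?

Short-run supply begins at min AVC. From VC = 89q - 18q^2 + q^3, AVC = 89 - 18q + q^2.
At the minimum of AVC, MC = AVC. MC = 89 - 36q + 3q^2; setting MC = AVC gives 2q^2 - 18q = 0, so q = 9. min AVC = 8.
So the shutdown price is $8.

$8 per unit, at q = 9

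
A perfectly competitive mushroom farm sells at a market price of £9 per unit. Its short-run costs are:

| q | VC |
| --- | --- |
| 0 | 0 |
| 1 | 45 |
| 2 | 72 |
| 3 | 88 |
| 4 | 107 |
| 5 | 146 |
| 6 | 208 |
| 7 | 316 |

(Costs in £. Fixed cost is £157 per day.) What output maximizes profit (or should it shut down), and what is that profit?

q = 0 (shut down); profit = -£157

Compute π = P·q − TC at each output: q=0: -157; q=1: -193; q=2: -211; q=3: -218; q=4: -228; q=5: -258; q=6: -311; q=7: -410.
Profit is highest at q = 0. Equivalently, the lowest AVC in the table is 107/4 ≈ £26.75 at q = 4, and P = £9 falls below it — price never covers variable cost, so the firm shuts down and loses only its fixed cost.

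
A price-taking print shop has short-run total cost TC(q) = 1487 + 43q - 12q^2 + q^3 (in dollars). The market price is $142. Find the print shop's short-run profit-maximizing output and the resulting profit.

AVC = 43 - 12q + q^2; min AVC = $7 at q = 6. Since P = $142 ≥ min AVC, the firm produces.
MC = 43 - 24q + 3q^2. Setting P = MC and taking the root on the rising branch gives q* = 11.
TR = 142·11 = 1562. TC = 1487 + 352 = 1839. Profit = 1562 − 1839 = -$277.
Shutting down would mean losing the fixed cost of $1487, so operating at a loss of $277 is better by $1210.

Profit = -$277 at q = 11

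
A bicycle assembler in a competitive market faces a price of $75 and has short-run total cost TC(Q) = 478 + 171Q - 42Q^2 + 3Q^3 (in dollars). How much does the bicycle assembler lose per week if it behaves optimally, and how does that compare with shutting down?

Profit = -$94 at Q = 8

AVC = 171 - 42Q + 3Q^2 has its minimum $24 at Q = 7; price $75 clears that bar, so the firm operates.
MC = 171 - 84Q + 9Q^2. Setting P = MC and taking the root on the rising branch gives Q* = 8.
TR = 75·8 = 600. TC = 478 + 216 = 694. Profit = 600 − 694 = -$94.
By producing, the firm covers all variable cost plus $384 of fixed cost; shutting down would lose the full $478.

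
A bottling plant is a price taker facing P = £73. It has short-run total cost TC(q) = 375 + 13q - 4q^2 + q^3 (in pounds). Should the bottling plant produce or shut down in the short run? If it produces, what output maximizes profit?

Variable cost is VC = 13q - 4q^2 + q^3, so AVC = VC/q = 13 - 4q + q^2 and MC = dTC/dq = 13 - 8q + 3q^2.
AVC hits its minimum where MC = AVC, at q = 2, giving min AVC = 13 - 4·2 + 2^2 = £9.
P = £73 exceeds min AVC = £9, so the firm stays open.
Set P = MC: 73 = 13 - 8q + 3q^2 → -60 - 8q + 3q^2 = 0. The roots are q = -10/3 and q = 6; the profit-maximizing output is on the rising part of MC, so q* = 6.
Check: AVC at q = 6 is £25 ≤ P, so revenue covers variable cost.
Profit = P·q − TC = 73·6 − 525 = -£87, a loss, but smaller than the £375 fixed cost the firm would lose by shutting down.

Produce at q = 6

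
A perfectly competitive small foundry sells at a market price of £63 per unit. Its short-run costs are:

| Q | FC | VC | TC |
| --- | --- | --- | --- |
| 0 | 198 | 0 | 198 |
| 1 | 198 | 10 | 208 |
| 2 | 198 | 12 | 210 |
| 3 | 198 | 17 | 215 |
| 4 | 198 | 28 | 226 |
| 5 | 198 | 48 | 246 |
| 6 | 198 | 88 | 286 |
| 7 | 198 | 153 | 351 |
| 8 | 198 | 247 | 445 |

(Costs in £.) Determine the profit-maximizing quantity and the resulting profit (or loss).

Profit at each row (π = 63Q − TC): Q=0: -198; Q=1: -145; Q=2: -84; Q=3: -26; Q=4: 26; Q=5: 69; Q=6: 92; Q=7: 90; Q=8: 59.
Profit is maximized at Q = 6. AVC there is 88/6 = £14.67 ≤ P, so producing beats shutting down (which would give -£198).

Q = 6; profit = £92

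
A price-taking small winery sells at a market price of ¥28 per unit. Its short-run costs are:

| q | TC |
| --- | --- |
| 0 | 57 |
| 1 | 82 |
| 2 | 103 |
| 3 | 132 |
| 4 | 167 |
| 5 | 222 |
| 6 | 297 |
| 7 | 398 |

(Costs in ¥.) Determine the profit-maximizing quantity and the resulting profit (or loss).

q = 2; profit = -¥47

Tabulate TR − TC: q=0: -57; q=1: -54; q=2: -47; q=3: -48; q=4: -55; q=5: -82; q=6: -129; q=7: -202.
Profit is maximized at q = 2. AVC there is 46/2 = ¥23 ≤ P, so producing beats shutting down (which would give -¥57).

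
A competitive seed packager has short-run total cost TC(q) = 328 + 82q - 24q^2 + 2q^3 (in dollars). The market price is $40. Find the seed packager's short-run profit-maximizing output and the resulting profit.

AVC = 82 - 24q + 2q^2 has its minimum $10 at q = 6; price $40 clears that bar, so the firm operates.
MC = 82 - 48q + 6q^2. Setting P = MC and taking the root on the rising branch gives q* = 7.
TR = 40·7 = 280. TC = 328 + 84 = 412. Profit = 280 − 412 = -$132.
Shutting down would mean losing the fixed cost of $328, so operating at a loss of $132 is better by $196.

Profit = -$132 at q = 7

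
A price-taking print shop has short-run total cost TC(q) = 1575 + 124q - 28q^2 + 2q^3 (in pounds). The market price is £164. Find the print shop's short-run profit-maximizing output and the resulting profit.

Profit = -£375 at q = 10

AVC = 124 - 28q + 2q^2; min AVC = £26 at q = 7. Since P = £164 ≥ min AVC, the firm produces.
With MC = 124 - 56q + 6q^2, P = MC on the upward-sloping part at q* = 10.
TR = 164·10 = 1640. TC = 1575 + 440 = 2015. Profit = 1640 − 2015 = -£375.
Shutting down would mean losing the fixed cost of £1575, so operating at a loss of £375 is better by £1200.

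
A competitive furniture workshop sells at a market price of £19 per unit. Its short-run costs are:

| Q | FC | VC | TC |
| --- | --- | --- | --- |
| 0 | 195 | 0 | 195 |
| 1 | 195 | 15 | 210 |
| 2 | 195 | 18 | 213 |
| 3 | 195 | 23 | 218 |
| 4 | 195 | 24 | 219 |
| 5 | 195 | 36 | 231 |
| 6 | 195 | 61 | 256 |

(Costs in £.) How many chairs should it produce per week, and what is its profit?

Q = 5; profit = -£136

Profit at each row (π = 19Q − TC): Q=0: -195; Q=1: -191; Q=2: -175; Q=3: -161; Q=4: -143; Q=5: -136; Q=6: -142.
Profit is maximized at Q = 5. AVC there is 36/5 = £7.20 ≤ P, so producing beats shutting down (which would give -£195).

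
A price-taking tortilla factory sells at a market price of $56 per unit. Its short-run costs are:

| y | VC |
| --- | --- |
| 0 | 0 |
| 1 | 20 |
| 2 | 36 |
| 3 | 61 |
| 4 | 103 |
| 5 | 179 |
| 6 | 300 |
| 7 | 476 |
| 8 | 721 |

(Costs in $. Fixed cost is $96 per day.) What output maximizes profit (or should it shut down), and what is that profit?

y = 4; profit = $25

Tabulate TR − TC: y=0: -96; y=1: -60; y=2: -20; y=3: 11; y=4: 25; y=5: 5; y=6: -60; y=7: -180; y=8: -369.
Profit is maximized at y = 4. AVC there is 103/4 = $25.75 ≤ P, so producing beats shutting down (which would give -$96).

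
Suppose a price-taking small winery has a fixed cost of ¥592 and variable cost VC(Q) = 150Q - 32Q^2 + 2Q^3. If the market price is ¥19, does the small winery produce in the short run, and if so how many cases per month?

Shut down

Strip out fixed cost: VC = 150Q - 32Q^2 + 2Q^3. Then AVC = 150 - 32Q + 2Q^2 and MC = 150 - 64Q + 6Q^2.
AVC hits its minimum where MC = AVC, at Q = 8, giving min AVC = 150 - 32·8 + 2·8^2 = ¥22.
Since P = ¥19 < min AVC = ¥22, price fails to cover variable cost at any output.
Shutting down limits the loss to fixed cost, ¥592.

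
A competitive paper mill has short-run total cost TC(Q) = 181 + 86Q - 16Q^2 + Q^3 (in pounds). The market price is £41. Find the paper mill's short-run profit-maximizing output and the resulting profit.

Profit = -£19 at Q = 9

AVC = 86 - 16Q + Q^2 has its minimum £22 at Q = 8; price £41 clears that bar, so the firm operates.
With MC = 86 - 32Q + 3Q^2, P = MC on the upward-sloping part at Q* = 9.
TR = 41·9 = 369. TC = 181 + 207 = 388. Profit = 369 − 388 = -£19.
Shutting down would mean losing the fixed cost of £181, so operating at a loss of £19 is better by £162.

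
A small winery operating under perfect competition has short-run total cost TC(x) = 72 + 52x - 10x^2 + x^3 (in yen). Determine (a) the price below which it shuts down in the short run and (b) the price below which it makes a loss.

AVC = 52 - 10x + x^2; minimized at x = 5, giving min AVC = ¥27. That is the shutdown price.
ATC = 72/x + 52 - 10x + x^2. Setting dATC/dx = −72/x^2 − 10 + 2x = 0 gives x = 6 (since 2·6^3 − 10·6^2 = 72).
min ATC = 72/6 + 52 − 10·6 + 6^2 = ¥40. That is the break-even price.
Between these two prices the firm operates at a loss; above ¥40 it earns a profit.

Shutdown price = ¥27; break-even price = ¥40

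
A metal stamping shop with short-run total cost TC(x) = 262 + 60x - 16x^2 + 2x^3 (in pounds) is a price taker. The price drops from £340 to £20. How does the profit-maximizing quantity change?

Output falls from 10 to 0 (the firm shuts down)

AVC = 60 - 16x + 2x^2, minimized at x = 4 where min AVC = £28. MC = 60 - 32x + 6x^2.
With P = £340 above the shutdown price, P = MC gives x = 10.
At P = £20 < min AVC = £28, price no longer covers variable cost at any output, so the firm shuts down: x = 0.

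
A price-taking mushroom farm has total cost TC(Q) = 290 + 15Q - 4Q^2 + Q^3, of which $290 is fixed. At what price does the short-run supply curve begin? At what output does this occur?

The shutdown price is the minimum of AVC. VC = 15Q - 4Q^2 + Q^3, so AVC = 15 - 4Q + Q^2.
At the minimum of AVC, MC = AVC. MC = 15 - 8Q + 3Q^2; setting MC = AVC gives 2Q^2 - 4Q = 0, so Q = 2. min AVC = 11.
For P < $11 the firm produces nothing.

$11 per unit, at Q = 2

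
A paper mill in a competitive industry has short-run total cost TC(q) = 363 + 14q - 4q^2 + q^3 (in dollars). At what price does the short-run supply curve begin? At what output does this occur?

$10 per unit, at q = 2

Short-run supply begins at min AVC. From VC = 14q - 4q^2 + q^3, AVC = 14 - 4q + q^2.
dAVC/dq = -4 + 2q = 0 gives q = 2. min AVC = 14 - 4·2 + 2^2 = 10.
For P < $10 the firm produces nothing.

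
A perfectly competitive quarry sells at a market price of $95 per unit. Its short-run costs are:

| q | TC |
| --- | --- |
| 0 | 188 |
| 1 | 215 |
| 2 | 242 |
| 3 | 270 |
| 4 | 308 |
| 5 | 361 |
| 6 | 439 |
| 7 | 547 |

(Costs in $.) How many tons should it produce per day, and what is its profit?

q = 6; profit = $131

Tabulate TR − TC: q=0: -188; q=1: -120; q=2: -52; q=3: 15; q=4: 72; q=5: 114; q=6: 131; q=7: 118.
Profit is maximized at q = 6. AVC there is 251/6 = $41.83 ≤ P, so producing beats shutting down (which would give -$188).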